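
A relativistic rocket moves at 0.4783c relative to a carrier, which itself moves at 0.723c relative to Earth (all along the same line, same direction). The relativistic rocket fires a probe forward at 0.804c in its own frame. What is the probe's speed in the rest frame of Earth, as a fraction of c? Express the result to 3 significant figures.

0.988c

Compose velocities in two stages. Stage 1 (into S'): u₁ = (0.804+0.4783)/(1+0.804×0.4783) = 0.92615.
Stage 2 (into S): u = (0.92615+0.723)/(1+0.92615×0.723) = 0.98775, so the speed is 0.988c.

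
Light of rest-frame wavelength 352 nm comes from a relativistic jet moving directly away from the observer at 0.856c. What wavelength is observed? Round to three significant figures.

Relativistic Doppler for wavelength: λ_obs = λ_src · √((1+β)/(1−β)).
With β = 0.856: factor = √(1.856/0.144) = 3.5901.
λ_obs = 352 × 3.5901 = 1260 nm.

1260 nm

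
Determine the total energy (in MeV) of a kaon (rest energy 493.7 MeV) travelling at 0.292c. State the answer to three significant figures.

516 MeV

Lorentz factor: γ = (1 − 0.085264)^(−1/2) = 1.0456.
Total energy: E = γmc² = 1.0456 × 493.7 MeV = 516 MeV.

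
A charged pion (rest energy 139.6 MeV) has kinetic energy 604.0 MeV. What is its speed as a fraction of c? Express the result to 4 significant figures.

0.9822c

γ = 1 + K/(mc²) = 1 + 604.0/139.6 = 5.3266.
β = √(1 − 1/γ²) = √(1 − 0.0352452) = √0.9647548 = 0.9822.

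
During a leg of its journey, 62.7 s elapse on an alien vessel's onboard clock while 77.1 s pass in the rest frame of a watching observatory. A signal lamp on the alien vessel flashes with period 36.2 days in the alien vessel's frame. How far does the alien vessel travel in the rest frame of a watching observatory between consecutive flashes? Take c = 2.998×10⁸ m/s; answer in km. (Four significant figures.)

6.710×10^11 km

The time-dilation ratio gives γ = 77.1/62.7 = 1.22967.
β = √(1 − 1/γ²) = 0.58195. Lab-frame period = γτ = 1.22967×36.2 days = 44.514 days. Distance = βc × γτ = 0.58195 × 2.998×10⁸ m/s × 3846009.6 s = 6.7101×10^14 m = 6.710×10^11 km.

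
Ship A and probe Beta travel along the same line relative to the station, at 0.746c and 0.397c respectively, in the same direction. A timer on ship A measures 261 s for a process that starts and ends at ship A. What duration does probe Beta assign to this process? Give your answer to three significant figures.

301 s

The velocity of ship A relative to probe Beta is (0.746 − 0.397)c / (1 − 0.746×0.397) = 0.49585c; relative speed 0.49585c.
γ for this relative speed: γ = 1/√(1 − 0.245867) = 1.1515.
The clock on ship A records proper time, so probe Beta measures Δt = γΔτ = 1.1515 × 261 = 301 s.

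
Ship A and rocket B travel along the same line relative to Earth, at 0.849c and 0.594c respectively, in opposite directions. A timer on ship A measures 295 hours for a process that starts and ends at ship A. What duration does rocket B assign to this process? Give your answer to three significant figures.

1040 hours

Transform ship A's velocity into rocket B's frame: (0.849 + 0.594)/(1 + 0.849·0.594) = 1.443/1.504306, so the relative speed is 0.95925c.
At |u| = 0.95925c, γ = (1 − 0.920161)^(−1/2) = 3.5391.
The clock on ship A records proper time, so rocket B measures Δt = γΔτ = 3.5391 × 295 = 1040 hours.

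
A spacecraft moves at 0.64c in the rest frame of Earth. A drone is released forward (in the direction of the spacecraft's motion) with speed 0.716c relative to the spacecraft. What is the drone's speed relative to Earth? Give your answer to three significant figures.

0.930c

In units of c, u = (u' + v)/(1 + u'v) with u' = 0.716 and v = 0.64.
Numerator: 0.716 + 0.64 = 1.356. Denominator: 1 + (0.716)(0.64) = 1.45824.
u = 1.356/1.45824 = 0.92989, so the speed is 0.930c.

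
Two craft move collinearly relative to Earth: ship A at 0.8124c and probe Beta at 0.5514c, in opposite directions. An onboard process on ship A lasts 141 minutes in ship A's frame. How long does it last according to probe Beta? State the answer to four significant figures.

Transform ship A's velocity into probe Beta's frame: (0.8124 + 0.5514)/(1 + 0.8124·0.5514) = 1.3638/1.44795736, so the relative speed is 0.94188c.
γ for this relative speed: γ = 1/√(1 − 0.887138) = 2.9766.
The clock on ship A records proper time, so probe Beta measures Δt = γΔτ = 2.9766 × 141 = 419.7 minutes.

419.7 minutes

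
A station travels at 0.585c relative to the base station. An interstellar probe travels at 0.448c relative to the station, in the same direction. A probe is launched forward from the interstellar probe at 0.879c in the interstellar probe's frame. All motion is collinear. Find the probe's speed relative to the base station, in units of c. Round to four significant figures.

0.9872c

First combine the probe and interstellar probe (S''→S'): u₁ = (0.879 + 0.448)/(1 + 0.879×0.448) = 1.327/1.393792 = 0.95208.
Then combine with the station (S'→S): u = (0.95208 + 0.585)/(1 + 0.95208×0.585) = 1.53708/1.5569668 = 0.98723.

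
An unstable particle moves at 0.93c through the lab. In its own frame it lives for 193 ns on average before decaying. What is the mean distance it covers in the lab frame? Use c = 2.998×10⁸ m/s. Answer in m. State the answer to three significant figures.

With β = 0.93, γ = 1/√(1 − 0.93²) = 1/√0.1351 = 2.7206.
Lab-frame lifetime: Δt = γτ = 2.7206 × 193 ns = 525.08 ns.
Distance: d = vΔt = 0.93 × 2.998×10⁸ m/s × 5.2508×10^-7 s = 146 m.

146 m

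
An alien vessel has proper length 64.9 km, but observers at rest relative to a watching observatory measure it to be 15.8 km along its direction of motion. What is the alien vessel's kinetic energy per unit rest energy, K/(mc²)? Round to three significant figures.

3.11

γ = L₀/L = 64.9/15.8 = 4.10759.
K/(mc²) = γ − 1 = 4.10759 − 1 = 3.11.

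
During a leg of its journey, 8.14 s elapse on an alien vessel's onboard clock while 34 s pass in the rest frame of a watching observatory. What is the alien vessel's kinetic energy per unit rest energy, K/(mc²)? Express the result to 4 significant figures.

From Δt = γΔτ: γ = 34/8.14 = 4.1769.
K/(mc²) = γ − 1 = 4.1769 − 1 = 3.177.

3.177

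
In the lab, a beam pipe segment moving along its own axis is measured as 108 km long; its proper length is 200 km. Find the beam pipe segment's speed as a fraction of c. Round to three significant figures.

0.842c

Length contraction gives γ = L₀/L = 200/108 = 1.8519.
β = √(1 − 1/γ²) = √0.708415 = 0.842.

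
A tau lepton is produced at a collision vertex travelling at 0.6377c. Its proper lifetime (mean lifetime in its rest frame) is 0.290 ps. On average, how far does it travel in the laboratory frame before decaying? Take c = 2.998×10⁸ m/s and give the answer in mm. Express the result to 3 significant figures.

0.0720 mm

γ = 1/√(1 − β²) = 1/√(1 − 0.40666129) = 1/√0.59333871 = 1/0.770285 = 1.2982.
Lab-frame lifetime: Δt = γτ = 1.2982 × 0.290 ps = 0.37648 ps.
Distance: d = vΔt = 0.6377 × 2.998×10⁸ m/s × 3.7648×10^-13 s = 7.20×10^-5 m = 0.0720 mm.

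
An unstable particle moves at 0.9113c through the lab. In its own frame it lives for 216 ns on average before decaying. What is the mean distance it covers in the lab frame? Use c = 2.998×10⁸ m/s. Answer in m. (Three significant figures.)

With β = 0.9113, γ = 1/√(1 − 0.9113²) = 1/√0.16953231 = 2.4287.
Lab-frame lifetime: Δt = γτ = 2.4287 × 216 ns = 524.6 ns.
Distance: d = vΔt = 0.9113 × 2.998×10⁸ m/s × 5.2460×10^-7 s = 143 m.

143 m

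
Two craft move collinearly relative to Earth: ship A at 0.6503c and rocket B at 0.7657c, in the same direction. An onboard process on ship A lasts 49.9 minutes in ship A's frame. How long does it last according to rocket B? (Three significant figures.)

51.3 minutes

The velocity of ship A relative to rocket B is (0.6503 − 0.7657)c / (1 − 0.6503×0.7657) = −0.22985c; relative speed 0.22985c.
At |u| = 0.22985c, γ = (1 − 0.052831)^(−1/2) = 1.0275.
Ship A's interval is proper; time dilation gives Δt_B = γΔτ = 1.0275 × 49.9 minutes = 51.3 minutes.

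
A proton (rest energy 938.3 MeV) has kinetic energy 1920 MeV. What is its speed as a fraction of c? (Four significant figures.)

0.9446c

K = (γ−1)mc², so γ = 1 + 1920/938.3 = 3.0463.
Then v/c = √(1 − γ⁻²) = √(1 − 0.107759) = √0.892241 = 0.9446.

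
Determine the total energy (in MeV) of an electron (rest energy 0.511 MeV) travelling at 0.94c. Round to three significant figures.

β² = 0.8836, so γ = 1/√0.1164 = 2.9311.
Total energy: E = γmc² = 2.9311 × 0.511 MeV = 1.50 MeV.

1.50 MeV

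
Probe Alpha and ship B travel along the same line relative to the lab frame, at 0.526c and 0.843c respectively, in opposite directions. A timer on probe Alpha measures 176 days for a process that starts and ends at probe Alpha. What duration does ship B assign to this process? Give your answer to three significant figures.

The velocity of probe Alpha relative to ship B is (0.526 + 0.843)c / (1 + 0.526×0.843) = 0.94844c; relative speed 0.94844c.
γ for this relative speed: γ = 1/√(1 − 0.899538) = 3.155.
The clock on probe Alpha records proper time, so ship B measures Δt = γΔτ = 3.155 × 176 = 555 days.

555 days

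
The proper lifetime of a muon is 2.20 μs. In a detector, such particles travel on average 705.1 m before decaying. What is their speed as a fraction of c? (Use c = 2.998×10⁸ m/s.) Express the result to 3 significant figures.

Lab distance = (lab lifetime)·v = γτ·βc, so βγ = d/(cτ) = 705.1/(2.998×10⁸ × 2.200×10^-6) = 1.069.
With βγ = 1.069: γ² = 1 + (βγ)² = 2.14276, and β = (βγ)/γ = 1.069/1.46382 = 0.730.

0.730c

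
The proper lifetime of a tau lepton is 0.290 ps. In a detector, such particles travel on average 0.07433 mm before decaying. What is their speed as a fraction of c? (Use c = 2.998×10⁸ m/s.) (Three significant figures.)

0.650c

Lab distance = (lab lifetime)·v = γτ·βc, so βγ = d/(cτ) = 7.433×10^-5/(2.998×10⁸ × 2.900×10^-13) = 0.85494.
With βγ = 0.85494: γ² = 1 + (βγ)² = 1.730922, and β = (βγ)/γ = 0.85494/1.31565 = 0.650.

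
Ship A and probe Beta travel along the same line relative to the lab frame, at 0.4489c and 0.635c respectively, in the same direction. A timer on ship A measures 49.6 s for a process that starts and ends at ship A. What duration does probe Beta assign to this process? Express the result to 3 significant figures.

51.4 s

The velocity of ship A relative to probe Beta is (0.4489 − 0.635)c / (1 − 0.4489×0.635) = −0.2603c; relative speed 0.2603c.
γ for this relative speed: γ = 1/√(1 − 0.0677561) = 1.0357.
The clock on ship A records proper time, so probe Beta measures Δt = γΔτ = 1.0357 × 49.6 = 51.4 s.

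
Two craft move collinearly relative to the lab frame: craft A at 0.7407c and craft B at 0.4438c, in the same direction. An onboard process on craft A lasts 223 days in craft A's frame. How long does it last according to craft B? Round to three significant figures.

249 days

Speed of craft A in craft B's frame: u = (v_A − v_B)/(1 − v_A v_B/c²) = (0.7407 − 0.4438)/(1 − 0.7407×0.4438) = 0.2969/0.67127734 = 0.44229; |u| = 0.44229c.
γ for this relative speed: γ = 1/√(1 − 0.19562) = 1.115.
The clock on craft A records proper time, so craft B measures Δt = γΔτ = 1.115 × 223 = 249 days.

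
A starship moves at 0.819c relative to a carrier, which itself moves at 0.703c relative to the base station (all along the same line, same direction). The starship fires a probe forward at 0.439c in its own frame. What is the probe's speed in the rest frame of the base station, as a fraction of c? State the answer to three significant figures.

0.987c

Apply u = (u'+v)/(1+u'v) twice. Probe in the carrier frame: (0.439+0.819)/(1+0.439·0.819) = 1.258/1.359541 = 0.92531c.
That velocity, transformed to the rest frame of the base station: (0.92531+0.703)/(1+0.92531·0.703) = 1.62831/1.65049293 = 0.98656c.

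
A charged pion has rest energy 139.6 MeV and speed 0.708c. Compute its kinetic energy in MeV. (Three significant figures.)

With β = 0.708, γ = 1/√(1 − 0.708²) = 1/√0.498736 = 1.416.
Kinetic energy: K = (γ − 1)mc² = (1.416 − 1) × 139.6 MeV = 0.416 × 139.6 = 58.1 MeV.

58.1 MeV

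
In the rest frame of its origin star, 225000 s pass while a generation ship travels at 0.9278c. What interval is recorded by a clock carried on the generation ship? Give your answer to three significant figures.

With β = 0.9278, γ = 1/√(1 − 0.9278²) = 1/√0.13918716 = 2.6804.
The generation ship's clock runs slow as seen from its origin star, so Δτ = Δt/γ = 225000/2.6804 = 83900 s.

83900 s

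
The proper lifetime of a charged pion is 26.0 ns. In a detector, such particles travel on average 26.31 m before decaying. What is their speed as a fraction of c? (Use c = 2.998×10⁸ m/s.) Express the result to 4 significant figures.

0.9588c

Let x = d/(cτ) = 26.31 m / (2.998×10⁸ m/s × 2.600×10^-8 s) = 3.3753. Since d = βγcτ, x = βγ = β/√(1−β²).
Solving: β² = x²/(1+x²) = 11.3927/12.3927 = 0.919307, so β = 0.9588.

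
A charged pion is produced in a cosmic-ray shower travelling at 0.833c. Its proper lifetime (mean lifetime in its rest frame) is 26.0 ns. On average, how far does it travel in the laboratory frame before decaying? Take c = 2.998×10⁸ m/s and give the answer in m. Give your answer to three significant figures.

11.7 m

With β = 0.833, γ = 1/√(1 − 0.833²) = 1/√0.306111 = 1.8074.
Lab-frame lifetime: Δt = γτ = 1.8074 × 26.0 ns = 46.992 ns.
Distance: d = vΔt = 0.833 × 2.998×10⁸ m/s × 4.6992×10^-8 s = 11.7 m.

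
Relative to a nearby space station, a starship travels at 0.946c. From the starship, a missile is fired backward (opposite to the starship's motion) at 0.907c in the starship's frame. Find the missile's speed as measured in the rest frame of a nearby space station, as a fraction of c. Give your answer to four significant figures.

0.2747c

Relativistic velocity addition: u = (u' + v)/(1 + u'v/c²), with u' = −0.907c and v = 0.946c.
Numerator: −0.907 + 0.946 = 0.039. Denominator: 1 + (−0.907)(0.946) = 0.141978.
u = 0.039/0.141978 = 0.27469, so the speed is 0.2747c.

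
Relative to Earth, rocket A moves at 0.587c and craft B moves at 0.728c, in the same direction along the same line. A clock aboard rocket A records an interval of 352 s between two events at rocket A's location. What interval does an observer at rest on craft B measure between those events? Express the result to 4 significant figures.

Speed of rocket A in craft B's frame: u = (v_A − v_B)/(1 − v_A v_B/c²) = (0.587 − 0.728)/(1 − 0.587×0.728) = −0.141/0.572664 = −0.24622; |u| = 0.24622c.
At |u| = 0.24622c, γ = (1 − 0.0606243)^(−1/2) = 1.0318.
Rocket A's interval is proper; time dilation gives Δt_B = γΔτ = 1.0318 × 352 s = 363.2 s.

363.2 s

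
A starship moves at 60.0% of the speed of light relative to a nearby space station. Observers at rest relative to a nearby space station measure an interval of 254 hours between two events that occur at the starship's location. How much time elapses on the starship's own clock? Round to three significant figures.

203 hours

β² = 0.36, so γ = 1/√0.64 = 1.25.
The starship's clock runs slow as seen from a nearby space station, so Δτ = Δt/γ = 254/1.25 = 203 hours.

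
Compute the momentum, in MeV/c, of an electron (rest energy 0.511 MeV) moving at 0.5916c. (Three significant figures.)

0.375 MeV/c

γ = 1/√(1 − β²) = 1/√(1 − 0.34999056) = 1/√0.65000944 = 1/0.806232 = 1.2403.
Momentum: p = γβ·mc = 1.2403 × 0.5916 × 0.511 MeV/c = 0.375 MeV/c.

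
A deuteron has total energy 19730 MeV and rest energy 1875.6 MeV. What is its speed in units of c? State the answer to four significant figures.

0.9955c

γ = E/(mc²) = 19730/1875.6 = 10.519.
β = √(1 − 1/γ²) = √(1 − 0.00903756) = √0.99096244 = 0.9955.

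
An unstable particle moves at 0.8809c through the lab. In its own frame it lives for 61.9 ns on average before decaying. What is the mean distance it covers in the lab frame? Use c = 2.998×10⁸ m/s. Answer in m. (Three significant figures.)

34.5 m

Lorentz factor: γ = (1 − 0.77598481)^(−1/2) = 2.1128.
Lab-frame lifetime: Δt = γτ = 2.1128 × 61.9 ns = 130.78 ns.
Distance: d = vΔt = 0.8809 × 2.998×10⁸ m/s × 1.3078×10^-7 s = 34.5 m.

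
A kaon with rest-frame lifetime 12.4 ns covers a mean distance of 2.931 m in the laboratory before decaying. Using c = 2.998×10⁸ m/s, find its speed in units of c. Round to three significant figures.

Let x = d/(cτ) = 2.931 m / (2.998×10⁸ m/s × 1.240×10^-8 s) = 0.78843. Since d = βγcτ, x = βγ = β/√(1−β²).
Solving: β² = x²/(1+x²) = 0.621622/1.621622 = 0.383333, so β = 0.619.

0.619c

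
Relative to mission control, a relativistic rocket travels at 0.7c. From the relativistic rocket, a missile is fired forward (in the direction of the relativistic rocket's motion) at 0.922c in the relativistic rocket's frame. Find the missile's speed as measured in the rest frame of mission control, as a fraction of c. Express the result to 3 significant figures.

0.986c

In units of c, u = (u' + v)/(1 + u'v) with u' = 0.922 and v = 0.7.
Numerator: 0.922 + 0.7 = 1.622. Denominator: 1 + (0.922)(0.7) = 1.6454.
u = 1.622/1.6454 = 0.98578, so the speed is 0.986c.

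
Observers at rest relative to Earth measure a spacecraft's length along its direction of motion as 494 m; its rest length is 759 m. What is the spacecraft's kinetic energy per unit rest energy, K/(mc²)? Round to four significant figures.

0.5364

From L = L₀/γ: γ = 759/494 = 1.53644.
K/(mc²) = γ − 1 = 1.53644 − 1 = 0.5364.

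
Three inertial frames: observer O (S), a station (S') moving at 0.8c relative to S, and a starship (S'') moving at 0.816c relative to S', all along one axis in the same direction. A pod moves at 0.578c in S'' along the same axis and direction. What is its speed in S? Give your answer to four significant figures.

0.9940c

First combine the pod and starship (S''→S'): u₁ = (0.578 + 0.816)/(1 + 0.578×0.816) = 1.394/1.471648 = 0.94724.
Then combine with the station (S'→S): u = (0.94724 + 0.8)/(1 + 0.94724×0.8) = 1.74724/1.757792 = 0.994.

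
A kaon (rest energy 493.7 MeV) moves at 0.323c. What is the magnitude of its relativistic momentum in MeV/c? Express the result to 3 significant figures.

γ = 1/√(1 − β²) = 1/√(1 − 0.104329) = 1/√0.895671 = 1/0.946399 = 1.0566.
Momentum: p = γβ·mc = 1.0566 × 0.323 × 493.7 MeV/c = 168 MeV/c.

168 MeV/c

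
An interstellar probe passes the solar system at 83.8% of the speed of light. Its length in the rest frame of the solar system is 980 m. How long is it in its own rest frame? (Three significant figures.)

1800 m

β² = 0.702244, so γ = 1/√0.297756 = 1.8326.
Proper length: L₀ = γ·L = 1.8326 × 980 = 1800 m.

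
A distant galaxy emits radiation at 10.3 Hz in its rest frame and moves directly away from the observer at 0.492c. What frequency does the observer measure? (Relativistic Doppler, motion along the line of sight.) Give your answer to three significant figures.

6.01 Hz

Relativistic Doppler (source moving away): f_obs = f_src · √((1−β)/(1+β)).
With β = 0.492: factor = √(0.508/1.492) = 0.58351.
f_obs = 10.3 × 0.58351 = 6.01 Hz.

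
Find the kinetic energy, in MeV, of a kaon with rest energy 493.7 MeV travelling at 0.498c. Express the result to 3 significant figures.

75.6 MeV

Lorentz factor: γ = (1 − 0.248004)^(−1/2) = 1.15317.
Kinetic energy: K = (γ − 1)mc² = (1.15317 − 1) × 493.7 MeV = 0.15317 × 493.7 = 75.6 MeV.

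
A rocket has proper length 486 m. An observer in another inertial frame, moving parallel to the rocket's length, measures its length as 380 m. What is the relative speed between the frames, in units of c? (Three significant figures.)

0.623c

Length contraction gives γ = L₀/L = 486/380 = 1.2789.
β = √(1 − 1/γ²) = √0.388598 = 0.623.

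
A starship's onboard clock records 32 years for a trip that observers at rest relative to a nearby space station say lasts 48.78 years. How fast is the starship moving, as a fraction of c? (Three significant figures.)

0.755c

γ = Δt/Δτ = 48.78/32 = 1.5244.
β = √(1 − 1/γ²) = √(1 − 0.43033) = √0.56967 = 0.755.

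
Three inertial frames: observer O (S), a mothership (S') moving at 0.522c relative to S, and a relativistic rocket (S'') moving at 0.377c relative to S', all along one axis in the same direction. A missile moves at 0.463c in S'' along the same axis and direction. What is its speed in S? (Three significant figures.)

0.901c

Apply u = (u'+v)/(1+u'v) twice. Missile in the mothership frame: (0.463+0.377)/(1+0.463·0.377) = 0.84/1.174551 = 0.71517c.
That velocity, transformed to the rest frame of observer O: (0.71517+0.522)/(1+0.71517·0.522) = 1.23717/1.37331874 = 0.90086c.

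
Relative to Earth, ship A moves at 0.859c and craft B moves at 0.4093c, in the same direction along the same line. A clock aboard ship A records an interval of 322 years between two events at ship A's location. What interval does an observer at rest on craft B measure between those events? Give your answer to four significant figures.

Speed of ship A in craft B's frame: u = (v_A − v_B)/(1 − v_A v_B/c²) = (0.859 − 0.4093)/(1 − 0.859×0.4093) = 0.4497/0.6484113 = 0.69354; |u| = 0.69354c.
At |u| = 0.69354c, γ = (1 − 0.480998)^(−1/2) = 1.3881.
The clock on ship A records proper time, so craft B measures Δt = γΔτ = 1.3881 × 322 = 447.0 years.

447.0 years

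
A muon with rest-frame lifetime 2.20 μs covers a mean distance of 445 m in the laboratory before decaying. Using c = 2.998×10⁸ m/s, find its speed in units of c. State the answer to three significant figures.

0.559c

d = βγcτ ⇒ βγ = d/(cτ) = 445.0 m / (659.56 m) = 0.67469.
β = (βγ)/√(1+(βγ)²) = 0.67469/√1.455207 = 0.559.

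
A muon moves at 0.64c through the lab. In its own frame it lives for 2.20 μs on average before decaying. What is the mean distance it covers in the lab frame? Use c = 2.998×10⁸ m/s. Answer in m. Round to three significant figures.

549 m

With β = 0.64, γ = 1/√(1 − 0.64²) = 1/√0.5904 = 1.3014.
Lab-frame lifetime: Δt = γτ = 1.3014 × 2.20 μs = 2.8631 μs.
Distance: d = vΔt = 0.64 × 2.998×10⁸ m/s × 2.8631×10^-6 s = 549 m.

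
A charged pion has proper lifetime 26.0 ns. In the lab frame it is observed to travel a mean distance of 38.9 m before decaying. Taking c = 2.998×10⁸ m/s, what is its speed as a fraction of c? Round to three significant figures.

0.981c

d = βγcτ ⇒ βγ = d/(cτ) = 38.90 m / (7.7948 m) = 4.9905.
β = (βγ)/√(1+(βγ)²) = 4.9905/√25.9051 = 0.981.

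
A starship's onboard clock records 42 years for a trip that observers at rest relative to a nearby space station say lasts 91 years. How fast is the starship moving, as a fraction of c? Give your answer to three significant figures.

0.887c

γ = Δt/Δτ = 91/42 = 2.1667.
β = √(1 − 1/γ²) = √(1 − 0.213011) = √0.786989 = 0.887.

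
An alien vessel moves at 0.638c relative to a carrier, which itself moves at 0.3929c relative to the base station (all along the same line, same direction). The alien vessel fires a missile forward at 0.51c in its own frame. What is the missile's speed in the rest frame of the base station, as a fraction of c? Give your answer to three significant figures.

Compose velocities in two stages. Stage 1 (into S'): u₁ = (0.51+0.638)/(1+0.51×0.638) = 0.86617.
Stage 2 (into S): u = (0.86617+0.3929)/(1+0.86617×0.3929) = 0.93938, so the speed is 0.939c.

0.939c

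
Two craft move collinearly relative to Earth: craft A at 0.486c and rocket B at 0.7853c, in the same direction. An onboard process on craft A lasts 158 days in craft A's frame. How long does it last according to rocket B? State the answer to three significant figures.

Transform craft A's velocity into rocket B's frame: (0.486 − 0.7853)/(1 − 0.486·0.7853) = −0.2993/0.6183442, so the relative speed is 0.48403c.
γ for this relative speed: γ = 1/√(1 − 0.234285) = 1.1428.
The clock on craft A records proper time, so rocket B measures Δt = γΔτ = 1.1428 × 158 = 181 days.

181 days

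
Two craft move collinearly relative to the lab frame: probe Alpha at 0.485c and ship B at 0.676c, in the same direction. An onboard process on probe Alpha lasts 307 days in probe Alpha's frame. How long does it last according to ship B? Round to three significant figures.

Transform probe Alpha's velocity into ship B's frame: (0.485 − 0.676)/(1 − 0.485·0.676) = −0.191/0.67214, so the relative speed is 0.28417c.
γ for this relative speed: γ = 1/√(1 − 0.0807526) = 1.043.
The clock on probe Alpha records proper time, so ship B measures Δt = γΔτ = 1.043 × 307 = 320 days.

320 days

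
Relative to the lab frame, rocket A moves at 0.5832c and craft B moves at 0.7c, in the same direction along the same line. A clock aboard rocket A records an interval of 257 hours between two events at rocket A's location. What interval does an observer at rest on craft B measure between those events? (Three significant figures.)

The velocity of rocket A relative to craft B is (0.5832 − 0.7)c / (1 − 0.5832×0.7) = −0.19738c; relative speed 0.19738c.
γ for this relative speed: γ = 1/√(1 − 0.0389589) = 1.0201.
The clock on rocket A records proper time, so craft B measures Δt = γΔτ = 1.0201 × 257 = 262 hours.

262 hours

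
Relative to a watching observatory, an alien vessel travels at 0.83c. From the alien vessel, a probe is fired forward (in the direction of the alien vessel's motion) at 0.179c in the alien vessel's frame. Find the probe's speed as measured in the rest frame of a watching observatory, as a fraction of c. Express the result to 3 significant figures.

0.878c

Relativistic velocity addition: u = (u' + v)/(1 + u'v/c²), with u' = 0.179c and v = 0.83c.
Numerator: 0.179 + 0.83 = 1.009. Denominator: 1 + (0.179)(0.83) = 1.14857.
u = 1.009/1.14857 = 0.87848, so the speed is 0.878c.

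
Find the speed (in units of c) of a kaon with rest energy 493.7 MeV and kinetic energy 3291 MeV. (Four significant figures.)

γ = 1 + K/(mc²) = 1 + 3291/493.7 = 7.666.
β = √(1 − 1/γ²) = √(1 − 0.0170162) = √0.9829838 = 0.9915.

0.9915c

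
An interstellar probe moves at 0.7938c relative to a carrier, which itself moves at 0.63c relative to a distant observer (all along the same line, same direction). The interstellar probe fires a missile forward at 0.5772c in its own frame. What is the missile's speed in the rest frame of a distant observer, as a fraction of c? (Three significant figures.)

0.986c

Apply u = (u'+v)/(1+u'v) twice. Missile in the carrier frame: (0.5772+0.7938)/(1+0.5772·0.7938) = 1.371/1.45818136 = 0.94021c.
That velocity, transformed to the rest frame of a distant observer: (0.94021+0.63)/(1+0.94021·0.63) = 1.57021/1.5923323 = 0.98611c.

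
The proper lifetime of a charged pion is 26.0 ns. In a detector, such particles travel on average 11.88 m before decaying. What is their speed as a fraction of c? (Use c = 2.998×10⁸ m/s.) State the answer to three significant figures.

Lab distance = (lab lifetime)·v = γτ·βc, so βγ = d/(cτ) = 11.88/(2.998×10⁸ × 2.600×10^-8) = 1.5241.
With βγ = 1.5241: γ² = 1 + (βγ)² = 3.32288, and β = (βγ)/γ = 1.5241/1.82288 = 0.836.

0.836c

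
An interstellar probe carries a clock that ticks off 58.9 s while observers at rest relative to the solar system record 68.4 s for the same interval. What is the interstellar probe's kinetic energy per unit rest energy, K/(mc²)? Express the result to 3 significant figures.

From Δt = γΔτ: γ = 68.4/58.9 = 1.16129.
K/(mc²) = γ − 1 = 1.16129 − 1 = 0.161.

0.161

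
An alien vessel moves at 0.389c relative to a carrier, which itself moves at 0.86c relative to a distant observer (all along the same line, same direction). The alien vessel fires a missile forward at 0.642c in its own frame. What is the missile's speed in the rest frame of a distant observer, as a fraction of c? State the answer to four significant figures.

0.9857c

Apply u = (u'+v)/(1+u'v) twice. Missile in the carrier frame: (0.642+0.389)/(1+0.642·0.389) = 1.031/1.249738 = 0.82497c.
That velocity, transformed to the rest frame of a distant observer: (0.82497+0.86)/(1+0.82497·0.86) = 1.68497/1.7094742 = 0.98567c.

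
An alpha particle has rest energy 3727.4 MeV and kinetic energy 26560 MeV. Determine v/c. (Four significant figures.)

0.9924

γ = 1 + K/(mc²) = 1 + 26560/3727.4 = 8.1256.
β = √(1 − 1/γ²) = √(1 − 0.0151457) = √0.9848543 = 0.9924.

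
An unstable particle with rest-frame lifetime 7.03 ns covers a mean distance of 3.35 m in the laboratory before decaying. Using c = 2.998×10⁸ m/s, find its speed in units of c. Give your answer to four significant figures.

0.8464c

d = βγcτ ⇒ βγ = d/(cτ) = 3.350 m / (2.107594 m) = 1.5895.
β = (βγ)/√(1+(βγ)²) = 1.5895/√3.52651 = 0.8464.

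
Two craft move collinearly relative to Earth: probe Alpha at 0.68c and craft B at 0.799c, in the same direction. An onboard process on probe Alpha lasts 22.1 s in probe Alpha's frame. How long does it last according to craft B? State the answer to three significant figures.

The velocity of probe Alpha relative to craft B is (0.68 − 0.799)c / (1 − 0.68×0.799) = −0.26058c; relative speed 0.26058c.
γ for this relative speed: γ = 1/√(1 − 0.0679019) = 1.0358.
The clock on probe Alpha records proper time, so craft B measures Δt = γΔτ = 1.0358 × 22.1 = 22.9 s.

22.9 s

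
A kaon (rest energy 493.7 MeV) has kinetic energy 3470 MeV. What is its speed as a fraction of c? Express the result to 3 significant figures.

0.992c

K = (γ−1)mc², so γ = 1 + 3470/493.7 = 8.0286.
Then v/c = √(1 − γ⁻²) = √(1 − 0.0155139) = √0.9844861 = 0.992.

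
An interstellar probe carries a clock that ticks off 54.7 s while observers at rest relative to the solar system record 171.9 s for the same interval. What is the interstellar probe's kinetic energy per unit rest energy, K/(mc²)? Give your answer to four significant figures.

2.143

The time-dilation ratio gives γ = 171.9/54.7 = 3.1426.
Since K = (γ−1)mc², K/(mc²) = 3.1426 − 1 = 2.143.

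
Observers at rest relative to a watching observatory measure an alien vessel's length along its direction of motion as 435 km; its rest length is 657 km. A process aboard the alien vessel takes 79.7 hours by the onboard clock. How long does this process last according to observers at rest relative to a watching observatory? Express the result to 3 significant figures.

120 hours

From L = L₀/γ: γ = 657/435 = 1.51034.
The same γ dilates the second interval: 1.51034 × 79.7 hours = 120 hours.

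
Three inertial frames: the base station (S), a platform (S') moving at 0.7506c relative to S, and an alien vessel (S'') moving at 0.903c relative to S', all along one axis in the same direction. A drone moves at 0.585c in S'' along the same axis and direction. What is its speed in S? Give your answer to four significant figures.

0.9962c

Apply u = (u'+v)/(1+u'v) twice. Drone in the platform frame: (0.585+0.903)/(1+0.585·0.903) = 1.488/1.528255 = 0.97366c.
That velocity, transformed to the rest frame of the base station: (0.97366+0.7506)/(1+0.97366·0.7506) = 1.72426/1.730829196 = 0.9962c.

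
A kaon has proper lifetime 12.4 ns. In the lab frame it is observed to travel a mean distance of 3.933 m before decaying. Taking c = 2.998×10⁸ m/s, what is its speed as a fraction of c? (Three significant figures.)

d = βγcτ ⇒ βγ = d/(cτ) = 3.933 m / (3.71752 m) = 1.058.
β = (βγ)/√(1+(βγ)²) = 1.058/√2.11936 = 0.727.

0.727c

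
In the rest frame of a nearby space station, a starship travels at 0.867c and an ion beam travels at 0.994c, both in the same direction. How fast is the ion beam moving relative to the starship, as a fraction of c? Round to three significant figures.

Transform to the starship's frame: u' = (u − v)/(1 − uv/c²).
u' = (0.994 − 0.867)/(1 − 0.994×0.867) = 0.127/0.138202 = 0.91894.
Speed in the starship's frame: 0.919c (in the same direction).

0.919c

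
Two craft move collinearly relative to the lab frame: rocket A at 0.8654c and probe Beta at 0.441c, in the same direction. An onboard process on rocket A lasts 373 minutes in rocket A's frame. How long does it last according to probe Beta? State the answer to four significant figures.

512.9 minutes

Speed of rocket A in probe Beta's frame: u = (v_A − v_B)/(1 − v_A v_B/c²) = (0.8654 − 0.441)/(1 − 0.8654×0.441) = 0.4244/0.6183586 = 0.68633; |u| = 0.68633c.
γ for this relative speed: γ = 1/√(1 − 0.471049) = 1.375.
The clock on rocket A records proper time, so probe Beta measures Δt = γΔτ = 1.375 × 373 = 512.9 minutes.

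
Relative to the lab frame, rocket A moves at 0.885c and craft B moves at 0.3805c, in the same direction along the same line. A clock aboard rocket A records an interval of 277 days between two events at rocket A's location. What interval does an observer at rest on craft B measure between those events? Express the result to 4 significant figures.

Transform rocket A's velocity into craft B's frame: (0.885 − 0.3805)/(1 − 0.885·0.3805) = 0.5045/0.6632575, so the relative speed is 0.76064c.
γ for this relative speed: γ = 1/√(1 − 0.578573) = 1.5404.
The clock on rocket A records proper time, so craft B measures Δt = γΔτ = 1.5404 × 277 = 426.7 days.

426.7 days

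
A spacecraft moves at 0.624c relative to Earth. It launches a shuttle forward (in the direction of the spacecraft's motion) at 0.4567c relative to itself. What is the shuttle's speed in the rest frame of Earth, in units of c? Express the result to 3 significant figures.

In units of c, u = (u' + v)/(1 + u'v) with u' = 0.4567 and v = 0.624.
Numerator: 0.4567 + 0.624 = 1.0807. Denominator: 1 + (0.4567)(0.624) = 1.2849808.
u = 1.0807/1.2849808 = 0.84102, so the speed is 0.841c.

0.841c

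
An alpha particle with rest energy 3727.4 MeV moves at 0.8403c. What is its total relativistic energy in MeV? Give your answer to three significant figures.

Lorentz factor: γ = (1 − 0.70610409)^(−1/2) = 1.8446.
Total energy: E = γmc² = 1.8446 × 3727.4 MeV = 6880 MeV.

6880 MeV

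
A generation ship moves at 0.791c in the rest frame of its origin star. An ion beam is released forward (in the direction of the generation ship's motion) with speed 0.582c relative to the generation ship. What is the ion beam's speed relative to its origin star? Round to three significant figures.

In units of c, u = (u' + v)/(1 + u'v) with u' = 0.582 and v = 0.791.
Numerator: 0.582 + 0.791 = 1.373. Denominator: 1 + (0.582)(0.791) = 1.460362.
u = 1.373/1.460362 = 0.94018, so the speed is 0.940c.

0.940c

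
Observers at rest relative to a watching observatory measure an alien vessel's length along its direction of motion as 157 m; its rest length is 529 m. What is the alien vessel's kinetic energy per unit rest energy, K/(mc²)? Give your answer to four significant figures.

2.369

From L = L₀/γ: γ = 529/157 = 3.36943.
Since K = (γ−1)mc², K/(mc²) = 3.36943 − 1 = 2.369.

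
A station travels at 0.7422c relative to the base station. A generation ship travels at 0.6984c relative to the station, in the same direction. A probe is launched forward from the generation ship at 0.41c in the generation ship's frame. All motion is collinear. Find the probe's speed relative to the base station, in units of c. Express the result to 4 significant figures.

0.9782c

Apply u = (u'+v)/(1+u'v) twice. Probe in the station frame: (0.41+0.6984)/(1+0.41·0.6984) = 1.1084/1.286344 = 0.86167c.
That velocity, transformed to the rest frame of the base station: (0.86167+0.7422)/(1+0.86167·0.7422) = 1.60387/1.639531474 = 0.97825c.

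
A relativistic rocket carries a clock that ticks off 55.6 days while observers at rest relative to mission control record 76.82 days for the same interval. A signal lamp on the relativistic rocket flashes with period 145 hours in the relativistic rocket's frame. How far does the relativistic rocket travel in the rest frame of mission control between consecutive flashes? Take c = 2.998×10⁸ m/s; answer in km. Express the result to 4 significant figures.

1.492×10^11 km

From Δt = γΔτ: γ = 76.82/55.6 = 1.38165.
β = √(1 − 1/γ²) = 0.69004. Lab-frame period = γτ = 1.38165×145 hours = 200.34 hours. Distance = βc × γτ = 0.69004 × 2.998×10⁸ m/s × 721224 s = 1.4920×10^14 m = 1.492×10^11 km.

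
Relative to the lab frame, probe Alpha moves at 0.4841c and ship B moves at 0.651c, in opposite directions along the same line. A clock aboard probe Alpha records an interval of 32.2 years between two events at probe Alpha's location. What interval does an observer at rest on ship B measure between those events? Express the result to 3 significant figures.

63.8 years

The velocity of probe Alpha relative to ship B is (0.4841 + 0.651)c / (1 + 0.4841×0.651) = 0.8631c; relative speed 0.8631c.
At |u| = 0.8631c, γ = (1 − 0.744942)^(−1/2) = 1.9801.
The clock on probe Alpha records proper time, so ship B measures Δt = γΔτ = 1.9801 × 32.2 = 63.8 years.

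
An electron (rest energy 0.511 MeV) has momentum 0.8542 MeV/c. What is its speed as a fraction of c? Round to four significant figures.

pc/(mc²) = 0.8542/0.511 = 1.6716 = βγ = β/√(1−β²).
So β² = x²/(1 + x²) with x = 1.6716: x² = 2.79425, β² = 2.79425/3.79425 = 0.736443, β = 0.8582.

0.8582c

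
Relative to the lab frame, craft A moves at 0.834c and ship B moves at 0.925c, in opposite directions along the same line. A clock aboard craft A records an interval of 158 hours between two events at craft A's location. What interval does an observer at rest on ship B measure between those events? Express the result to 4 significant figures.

1335 hours

Speed of craft A in ship B's frame: u = (v_A + v_B)/(1 + v_A v_B/c²) = (0.834 + 0.925)/(1 + 0.834×0.925) = 1.759/1.77145 = 0.99297; |u| = 0.99297c.
At |u| = 0.99297c, γ = (1 − 0.985989)^(−1/2) = 8.4482.
Craft A's interval is proper; time dilation gives Δt_B = γΔτ = 8.4482 × 158 hours = 1335 hours.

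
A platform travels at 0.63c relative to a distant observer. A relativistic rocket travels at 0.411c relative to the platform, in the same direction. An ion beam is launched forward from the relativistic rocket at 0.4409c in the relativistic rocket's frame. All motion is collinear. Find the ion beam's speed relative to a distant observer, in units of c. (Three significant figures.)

Compose velocities in two stages. Stage 1 (into S'): u₁ = (0.4409+0.411)/(1+0.4409×0.411) = 0.72121.
Stage 2 (into S): u = (0.72121+0.63)/(1+0.72121×0.63) = 0.92907, so the speed is 0.929c.

0.929c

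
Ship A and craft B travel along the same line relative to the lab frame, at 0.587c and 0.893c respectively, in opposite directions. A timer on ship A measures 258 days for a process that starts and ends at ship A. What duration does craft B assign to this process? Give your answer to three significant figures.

Speed of ship A in craft B's frame: u = (v_A + v_B)/(1 + v_A v_B/c²) = (0.587 + 0.893)/(1 + 0.587×0.893) = 1.48/1.524191 = 0.97101; |u| = 0.97101c.
At |u| = 0.97101c, γ = (1 − 0.94286)^(−1/2) = 4.1834.
The clock on ship A records proper time, so craft B measures Δt = γΔτ = 4.1834 × 258 = 1080 days.

1080 days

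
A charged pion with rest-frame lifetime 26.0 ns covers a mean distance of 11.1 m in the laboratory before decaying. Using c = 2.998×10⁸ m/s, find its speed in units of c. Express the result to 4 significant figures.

d = βγcτ ⇒ βγ = d/(cτ) = 11.10 m / (7.7948 m) = 1.424.
β = (βγ)/√(1+(βγ)²) = 1.424/√3.02778 = 0.8184.

0.8184c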